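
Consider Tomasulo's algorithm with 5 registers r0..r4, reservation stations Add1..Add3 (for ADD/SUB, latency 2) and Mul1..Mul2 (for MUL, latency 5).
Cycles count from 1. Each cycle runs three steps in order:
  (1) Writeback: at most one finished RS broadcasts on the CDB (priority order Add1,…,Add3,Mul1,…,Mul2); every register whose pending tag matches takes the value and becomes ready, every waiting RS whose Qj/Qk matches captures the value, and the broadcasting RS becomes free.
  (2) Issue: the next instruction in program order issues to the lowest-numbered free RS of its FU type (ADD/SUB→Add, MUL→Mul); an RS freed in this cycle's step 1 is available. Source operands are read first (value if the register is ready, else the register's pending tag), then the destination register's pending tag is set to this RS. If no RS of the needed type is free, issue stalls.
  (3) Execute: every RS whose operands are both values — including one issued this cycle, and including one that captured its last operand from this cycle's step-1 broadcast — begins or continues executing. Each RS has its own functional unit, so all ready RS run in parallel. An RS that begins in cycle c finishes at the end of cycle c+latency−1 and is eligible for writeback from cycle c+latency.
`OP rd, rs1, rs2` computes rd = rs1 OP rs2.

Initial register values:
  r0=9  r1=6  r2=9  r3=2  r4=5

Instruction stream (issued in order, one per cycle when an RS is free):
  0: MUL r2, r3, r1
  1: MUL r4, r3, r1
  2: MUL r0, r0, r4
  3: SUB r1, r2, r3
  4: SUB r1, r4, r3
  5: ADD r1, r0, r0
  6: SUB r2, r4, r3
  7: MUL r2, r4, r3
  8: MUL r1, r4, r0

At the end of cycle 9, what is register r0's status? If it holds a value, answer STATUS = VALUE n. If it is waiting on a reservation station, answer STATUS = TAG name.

cycle 1: issue MUL r2<-Mul1 // r0:9,r1:6,r2:Mul1,r3:2,r4:5
cycle 2: issue MUL r4<-Mul2 // r0:9,r1:6,r2:Mul1,r3:2,r4:Mul2
cycle 3: stall // r0:9,r1:6,r2:Mul1,r3:2,r4:Mul2
cycle 4: stall // r0:9,r1:6,r2:Mul1,r3:2,r4:Mul2
cycle 5: stall // r0:9,r1:6,r2:Mul1,r3:2,r4:Mul2
cycle 6: CDB Mul1=12; issue MUL r0<-Mul1 // r0:Mul1,r1:6,r2:12,r3:2,r4:Mul2
cycle 7: CDB Mul2=12; issue SUB r1<-Add1 // r0:Mul1,r1:Add1,r2:12,r3:2,r4:12
cycle 8: issue SUB r1<-Add2 // r0:Mul1,r1:Add2,r2:12,r3:2,r4:12
cycle 9: CDB Add1=10; issue ADD r1<-Add1 // r0:Mul1,r1:Add1,r2:12,r3:2,r4:12

STATUS = TAG Mul1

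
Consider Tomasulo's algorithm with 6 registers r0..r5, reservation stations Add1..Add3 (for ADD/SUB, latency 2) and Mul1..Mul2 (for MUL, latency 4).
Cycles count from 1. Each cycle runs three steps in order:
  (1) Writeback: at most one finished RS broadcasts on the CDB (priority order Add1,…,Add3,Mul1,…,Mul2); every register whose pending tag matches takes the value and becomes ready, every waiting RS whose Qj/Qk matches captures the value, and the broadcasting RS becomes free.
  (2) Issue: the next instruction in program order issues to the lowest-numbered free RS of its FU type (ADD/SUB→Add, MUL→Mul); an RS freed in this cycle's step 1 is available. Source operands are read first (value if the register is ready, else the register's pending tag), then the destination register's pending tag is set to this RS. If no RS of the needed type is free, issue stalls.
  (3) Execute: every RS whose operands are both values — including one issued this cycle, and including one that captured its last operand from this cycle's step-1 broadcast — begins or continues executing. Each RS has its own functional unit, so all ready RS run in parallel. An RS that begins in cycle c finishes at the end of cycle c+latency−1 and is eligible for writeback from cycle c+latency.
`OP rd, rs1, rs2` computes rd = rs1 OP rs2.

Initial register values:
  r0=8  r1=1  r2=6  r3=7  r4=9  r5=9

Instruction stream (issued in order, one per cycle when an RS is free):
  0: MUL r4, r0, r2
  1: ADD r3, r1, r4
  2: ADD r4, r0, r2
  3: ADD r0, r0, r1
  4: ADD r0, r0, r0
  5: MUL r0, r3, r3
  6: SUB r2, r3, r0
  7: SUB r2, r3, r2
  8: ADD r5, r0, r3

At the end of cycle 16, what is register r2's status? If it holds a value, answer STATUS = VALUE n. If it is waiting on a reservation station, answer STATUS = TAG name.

STATUS = TAG Add2

  c1: issue MUL r4<-Mul1  regs: r0:8,r1:1,r2:6,r3:7,r4:Mul1,r5:9
  c2: issue ADD r3<-Add1  regs: r0:8,r1:1,r2:6,r3:Add1,r4:Mul1,r5:9
  c3: issue ADD r4<-Add2  regs: r0:8,r1:1,r2:6,r3:Add1,r4:Add2,r5:9
  c4: issue ADD r0<-Add3  regs: r0:Add3,r1:1,r2:6,r3:Add1,r4:Add2,r5:9
  c5: CDB Add2=14; issue ADD r0<-Add2  regs: r0:Add2,r1:1,r2:6,r3:Add1,r4:14,r5:9
  c6: CDB Add3=9; issue MUL r0<-Mul2  regs: r0:Mul2,r1:1,r2:6,r3:Add1,r4:14,r5:9
  c7: CDB Mul1=48; issue SUB r2<-Add3  regs: r0:Mul2,r1:1,r2:Add3,r3:Add1,r4:14,r5:9
  c8: CDB Add2=18; issue SUB r2<-Add2  regs: r0:Mul2,r1:1,r2:Add2,r3:Add1,r4:14,r5:9
  c9: CDB Add1=49; issue ADD r5<-Add1  regs: r0:Mul2,r1:1,r2:Add2,r3:49,r4:14,r5:Add1
  c10: -  regs: r0:Mul2,r1:1,r2:Add2,r3:49,r4:14,r5:Add1
  c11: -  regs: r0:Mul2,r1:1,r2:Add2,r3:49,r4:14,r5:Add1
  c12: -  regs: r0:Mul2,r1:1,r2:Add2,r3:49,r4:14,r5:Add1
  c13: CDB Mul2=2401  regs: r0:2401,r1:1,r2:Add2,r3:49,r4:14,r5:Add1
  c14: -  regs: r0:2401,r1:1,r2:Add2,r3:49,r4:14,r5:Add1
  c15: CDB Add1=2450  regs: r0:2401,r1:1,r2:Add2,r3:49,r4:14,r5:2450
  c16: CDB Add3=-2352  regs: r0:2401,r1:1,r2:Add2,r3:49,r4:14,r5:2450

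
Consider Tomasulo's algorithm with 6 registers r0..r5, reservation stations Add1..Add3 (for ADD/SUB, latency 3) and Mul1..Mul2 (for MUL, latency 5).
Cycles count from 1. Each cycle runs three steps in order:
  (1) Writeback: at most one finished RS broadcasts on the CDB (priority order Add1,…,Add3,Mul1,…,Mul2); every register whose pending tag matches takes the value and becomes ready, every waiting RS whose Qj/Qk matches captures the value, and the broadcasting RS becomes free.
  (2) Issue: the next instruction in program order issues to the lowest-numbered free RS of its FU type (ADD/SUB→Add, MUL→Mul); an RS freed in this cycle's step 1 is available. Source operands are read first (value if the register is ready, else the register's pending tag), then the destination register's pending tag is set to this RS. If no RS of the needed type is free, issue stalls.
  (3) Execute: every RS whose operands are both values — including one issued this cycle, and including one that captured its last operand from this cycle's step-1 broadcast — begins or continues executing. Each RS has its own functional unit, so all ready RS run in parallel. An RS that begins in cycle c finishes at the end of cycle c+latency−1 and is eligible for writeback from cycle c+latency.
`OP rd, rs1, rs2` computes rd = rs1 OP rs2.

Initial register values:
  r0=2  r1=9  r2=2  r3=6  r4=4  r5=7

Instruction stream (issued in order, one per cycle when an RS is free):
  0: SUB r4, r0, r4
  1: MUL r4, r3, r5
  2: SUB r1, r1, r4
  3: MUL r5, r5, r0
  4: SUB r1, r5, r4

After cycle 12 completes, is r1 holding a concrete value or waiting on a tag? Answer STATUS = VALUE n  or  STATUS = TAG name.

cycle 1: issue SUB r4<-Add1 // r0:2,r1:9,r2:2,r3:6,r4:Add1,r5:7
cycle 2: issue MUL r4<-Mul1 // r0:2,r1:9,r2:2,r3:6,r4:Mul1,r5:7
cycle 3: issue SUB r1<-Add2 // r0:2,r1:Add2,r2:2,r3:6,r4:Mul1,r5:7
cycle 4: CDB Add1=-2; issue MUL r5<-Mul2 // r0:2,r1:Add2,r2:2,r3:6,r4:Mul1,r5:Mul2
cycle 5: issue SUB r1<-Add1 // r0:2,r1:Add1,r2:2,r3:6,r4:Mul1,r5:Mul2
cycle 6: - // r0:2,r1:Add1,r2:2,r3:6,r4:Mul1,r5:Mul2
cycle 7: CDB Mul1=42 // r0:2,r1:Add1,r2:2,r3:6,r4:42,r5:Mul2
cycle 8: - // r0:2,r1:Add1,r2:2,r3:6,r4:42,r5:Mul2
cycle 9: CDB Mul2=14 // r0:2,r1:Add1,r2:2,r3:6,r4:42,r5:14
cycle 10: CDB Add2=-33 // r0:2,r1:Add1,r2:2,r3:6,r4:42,r5:14
cycle 11: - // r0:2,r1:Add1,r2:2,r3:6,r4:42,r5:14
cycle 12: CDB Add1=-28 // r0:2,r1:-28,r2:2,r3:6,r4:42,r5:14

STATUS = VALUE -28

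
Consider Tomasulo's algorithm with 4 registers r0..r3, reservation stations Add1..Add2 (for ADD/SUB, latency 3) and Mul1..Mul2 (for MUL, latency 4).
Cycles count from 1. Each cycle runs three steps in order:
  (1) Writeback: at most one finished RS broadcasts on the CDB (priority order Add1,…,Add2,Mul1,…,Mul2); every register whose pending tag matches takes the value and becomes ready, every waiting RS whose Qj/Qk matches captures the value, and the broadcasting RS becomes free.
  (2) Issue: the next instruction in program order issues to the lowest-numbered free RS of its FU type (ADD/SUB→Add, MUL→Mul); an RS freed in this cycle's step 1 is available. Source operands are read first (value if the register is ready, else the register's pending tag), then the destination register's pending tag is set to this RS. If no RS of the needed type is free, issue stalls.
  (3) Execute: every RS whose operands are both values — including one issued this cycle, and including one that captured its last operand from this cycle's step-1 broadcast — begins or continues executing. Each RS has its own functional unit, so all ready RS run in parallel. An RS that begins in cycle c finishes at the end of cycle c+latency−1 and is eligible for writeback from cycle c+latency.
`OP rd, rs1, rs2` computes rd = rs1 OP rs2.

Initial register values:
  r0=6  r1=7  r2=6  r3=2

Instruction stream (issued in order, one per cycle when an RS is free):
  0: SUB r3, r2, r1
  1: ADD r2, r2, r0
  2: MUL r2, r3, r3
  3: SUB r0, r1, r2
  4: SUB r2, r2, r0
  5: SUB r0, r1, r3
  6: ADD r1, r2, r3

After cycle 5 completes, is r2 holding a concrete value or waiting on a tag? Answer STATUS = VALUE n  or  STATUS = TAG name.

  c1: issue SUB r3<-Add1  regs: r0:6,r1:7,r2:6,r3:Add1
  c2: issue ADD r2<-Add2  regs: r0:6,r1:7,r2:Add2,r3:Add1
  c3: issue MUL r2<-Mul1  regs: r0:6,r1:7,r2:Mul1,r3:Add1
  c4: CDB Add1=-1; issue SUB r0<-Add1  regs: r0:Add1,r1:7,r2:Mul1,r3:-1
  c5: CDB Add2=12; issue SUB r2<-Add2  regs: r0:Add1,r1:7,r2:Add2,r3:-1

STATUS = TAG Add2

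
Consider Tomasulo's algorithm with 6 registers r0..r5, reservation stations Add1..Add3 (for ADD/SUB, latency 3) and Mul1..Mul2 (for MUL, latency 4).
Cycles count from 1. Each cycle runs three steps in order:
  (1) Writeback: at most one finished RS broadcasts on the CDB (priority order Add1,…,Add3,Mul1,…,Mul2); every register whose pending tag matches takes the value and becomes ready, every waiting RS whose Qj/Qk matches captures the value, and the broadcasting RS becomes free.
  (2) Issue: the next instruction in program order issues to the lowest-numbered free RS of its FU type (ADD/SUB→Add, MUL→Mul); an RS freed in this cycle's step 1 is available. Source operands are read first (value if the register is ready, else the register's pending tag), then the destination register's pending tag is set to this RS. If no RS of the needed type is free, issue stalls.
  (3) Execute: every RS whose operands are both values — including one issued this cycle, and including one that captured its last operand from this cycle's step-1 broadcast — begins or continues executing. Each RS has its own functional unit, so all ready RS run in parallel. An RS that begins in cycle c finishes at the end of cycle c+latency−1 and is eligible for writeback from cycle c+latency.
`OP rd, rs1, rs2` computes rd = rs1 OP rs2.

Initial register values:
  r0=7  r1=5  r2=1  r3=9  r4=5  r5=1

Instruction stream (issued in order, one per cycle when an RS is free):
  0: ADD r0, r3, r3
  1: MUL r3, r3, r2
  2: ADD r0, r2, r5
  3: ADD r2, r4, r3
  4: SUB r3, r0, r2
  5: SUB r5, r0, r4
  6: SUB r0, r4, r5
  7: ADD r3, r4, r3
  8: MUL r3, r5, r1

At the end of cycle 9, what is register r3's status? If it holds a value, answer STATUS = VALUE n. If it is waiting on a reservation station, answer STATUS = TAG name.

STATUS = TAG Add3

c1: issue ADD r0<-Add1 | r0:Add1,r1:5,r2:1,r3:9,r4:5,r5:1
c2: issue MUL r3<-Mul1 | r0:Add1,r1:5,r2:1,r3:Mul1,r4:5,r5:1
c3: issue ADD r0<-Add2 | r0:Add2,r1:5,r2:1,r3:Mul1,r4:5,r5:1
c4: CDB Add1=18; issue ADD r2<-Add1 | r0:Add2,r1:5,r2:Add1,r3:Mul1,r4:5,r5:1
c5: issue SUB r3<-Add3 | r0:Add2,r1:5,r2:Add1,r3:Add3,r4:5,r5:1
c6: CDB Add2=2; issue SUB r5<-Add2 | r0:2,r1:5,r2:Add1,r3:Add3,r4:5,r5:Add2
c7: CDB Mul1=9; stall | r0:2,r1:5,r2:Add1,r3:Add3,r4:5,r5:Add2
c8: stall | r0:2,r1:5,r2:Add1,r3:Add3,r4:5,r5:Add2
c9: CDB Add2=-3; issue SUB r0<-Add2 | r0:Add2,r1:5,r2:Add1,r3:Add3,r4:5,r5:-3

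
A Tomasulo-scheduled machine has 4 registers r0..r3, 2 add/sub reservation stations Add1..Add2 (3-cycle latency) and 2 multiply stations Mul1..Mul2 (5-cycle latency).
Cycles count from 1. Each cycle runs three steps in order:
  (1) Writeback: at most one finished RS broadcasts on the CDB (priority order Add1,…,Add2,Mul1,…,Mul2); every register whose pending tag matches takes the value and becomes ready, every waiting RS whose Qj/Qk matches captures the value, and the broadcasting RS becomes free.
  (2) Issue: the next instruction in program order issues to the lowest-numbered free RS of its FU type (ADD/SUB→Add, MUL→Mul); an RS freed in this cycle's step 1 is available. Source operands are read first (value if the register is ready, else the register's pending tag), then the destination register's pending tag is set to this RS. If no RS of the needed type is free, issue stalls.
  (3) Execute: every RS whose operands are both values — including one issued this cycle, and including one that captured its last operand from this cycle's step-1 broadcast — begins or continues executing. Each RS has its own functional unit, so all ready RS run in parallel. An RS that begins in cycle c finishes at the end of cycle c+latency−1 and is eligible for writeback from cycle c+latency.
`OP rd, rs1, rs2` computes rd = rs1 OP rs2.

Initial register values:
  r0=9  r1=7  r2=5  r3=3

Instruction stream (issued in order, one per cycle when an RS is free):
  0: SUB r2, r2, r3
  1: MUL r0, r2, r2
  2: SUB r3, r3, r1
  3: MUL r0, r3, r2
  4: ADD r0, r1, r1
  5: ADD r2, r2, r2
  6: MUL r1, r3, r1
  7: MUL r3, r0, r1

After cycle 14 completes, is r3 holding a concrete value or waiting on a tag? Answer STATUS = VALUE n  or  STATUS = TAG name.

cycle 1: issue SUB r2<-Add1 // r0:9,r1:7,r2:Add1,r3:3
cycle 2: issue MUL r0<-Mul1 // r0:Mul1,r1:7,r2:Add1,r3:3
cycle 3: issue SUB r3<-Add2 // r0:Mul1,r1:7,r2:Add1,r3:Add2
cycle 4: CDB Add1=2; issue MUL r0<-Mul2 // r0:Mul2,r1:7,r2:2,r3:Add2
cycle 5: issue ADD r0<-Add1 // r0:Add1,r1:7,r2:2,r3:Add2
cycle 6: CDB Add2=-4; issue ADD r2<-Add2 // r0:Add1,r1:7,r2:Add2,r3:-4
cycle 7: stall // r0:Add1,r1:7,r2:Add2,r3:-4
cycle 8: CDB Add1=14; stall // r0:14,r1:7,r2:Add2,r3:-4
cycle 9: CDB Add2=4; stall // r0:14,r1:7,r2:4,r3:-4
cycle 10: CDB Mul1=4; issue MUL r1<-Mul1 // r0:14,r1:Mul1,r2:4,r3:-4
cycle 11: CDB Mul2=-8; issue MUL r3<-Mul2 // r0:14,r1:Mul1,r2:4,r3:Mul2
cycle 12: - // r0:14,r1:Mul1,r2:4,r3:Mul2
cycle 13: - // r0:14,r1:Mul1,r2:4,r3:Mul2
cycle 14: - // r0:14,r1:Mul1,r2:4,r3:Mul2

STATUS = TAG Mul2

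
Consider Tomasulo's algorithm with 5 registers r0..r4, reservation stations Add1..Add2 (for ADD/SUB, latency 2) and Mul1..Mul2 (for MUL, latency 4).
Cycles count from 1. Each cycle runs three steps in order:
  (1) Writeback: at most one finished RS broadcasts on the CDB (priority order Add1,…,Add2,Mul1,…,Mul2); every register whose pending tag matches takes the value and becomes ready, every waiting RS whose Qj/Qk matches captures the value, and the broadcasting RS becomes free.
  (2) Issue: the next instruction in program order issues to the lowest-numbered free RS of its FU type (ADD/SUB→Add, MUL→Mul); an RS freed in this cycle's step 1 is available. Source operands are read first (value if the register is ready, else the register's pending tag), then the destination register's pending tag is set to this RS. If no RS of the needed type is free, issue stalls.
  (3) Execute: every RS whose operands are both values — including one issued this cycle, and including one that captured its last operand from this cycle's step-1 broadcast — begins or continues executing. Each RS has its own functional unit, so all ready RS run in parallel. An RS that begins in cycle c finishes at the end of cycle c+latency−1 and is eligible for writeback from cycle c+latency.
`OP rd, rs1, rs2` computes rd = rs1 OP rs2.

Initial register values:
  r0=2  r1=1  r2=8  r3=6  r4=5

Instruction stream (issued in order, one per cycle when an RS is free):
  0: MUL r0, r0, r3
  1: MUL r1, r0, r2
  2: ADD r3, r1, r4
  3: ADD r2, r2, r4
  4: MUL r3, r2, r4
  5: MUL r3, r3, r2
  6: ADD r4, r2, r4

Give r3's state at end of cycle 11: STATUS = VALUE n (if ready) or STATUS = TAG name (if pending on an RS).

cycle 1: issue MUL r0<-Mul1 // r0:Mul1,r1:1,r2:8,r3:6,r4:5
cycle 2: issue MUL r1<-Mul2 // r0:Mul1,r1:Mul2,r2:8,r3:6,r4:5
cycle 3: issue ADD r3<-Add1 // r0:Mul1,r1:Mul2,r2:8,r3:Add1,r4:5
cycle 4: issue ADD r2<-Add2 // r0:Mul1,r1:Mul2,r2:Add2,r3:Add1,r4:5
cycle 5: CDB Mul1=12; issue MUL r3<-Mul1 // r0:12,r1:Mul2,r2:Add2,r3:Mul1,r4:5
cycle 6: CDB Add2=13; stall // r0:12,r1:Mul2,r2:13,r3:Mul1,r4:5
cycle 7: stall // r0:12,r1:Mul2,r2:13,r3:Mul1,r4:5
cycle 8: stall // r0:12,r1:Mul2,r2:13,r3:Mul1,r4:5
cycle 9: CDB Mul2=96; issue MUL r3<-Mul2 // r0:12,r1:96,r2:13,r3:Mul2,r4:5
cycle 10: CDB Mul1=65; issue ADD r4<-Add2 // r0:12,r1:96,r2:13,r3:Mul2,r4:Add2
cycle 11: CDB Add1=101 // r0:12,r1:96,r2:13,r3:Mul2,r4:Add2

STATUS = TAG Mul2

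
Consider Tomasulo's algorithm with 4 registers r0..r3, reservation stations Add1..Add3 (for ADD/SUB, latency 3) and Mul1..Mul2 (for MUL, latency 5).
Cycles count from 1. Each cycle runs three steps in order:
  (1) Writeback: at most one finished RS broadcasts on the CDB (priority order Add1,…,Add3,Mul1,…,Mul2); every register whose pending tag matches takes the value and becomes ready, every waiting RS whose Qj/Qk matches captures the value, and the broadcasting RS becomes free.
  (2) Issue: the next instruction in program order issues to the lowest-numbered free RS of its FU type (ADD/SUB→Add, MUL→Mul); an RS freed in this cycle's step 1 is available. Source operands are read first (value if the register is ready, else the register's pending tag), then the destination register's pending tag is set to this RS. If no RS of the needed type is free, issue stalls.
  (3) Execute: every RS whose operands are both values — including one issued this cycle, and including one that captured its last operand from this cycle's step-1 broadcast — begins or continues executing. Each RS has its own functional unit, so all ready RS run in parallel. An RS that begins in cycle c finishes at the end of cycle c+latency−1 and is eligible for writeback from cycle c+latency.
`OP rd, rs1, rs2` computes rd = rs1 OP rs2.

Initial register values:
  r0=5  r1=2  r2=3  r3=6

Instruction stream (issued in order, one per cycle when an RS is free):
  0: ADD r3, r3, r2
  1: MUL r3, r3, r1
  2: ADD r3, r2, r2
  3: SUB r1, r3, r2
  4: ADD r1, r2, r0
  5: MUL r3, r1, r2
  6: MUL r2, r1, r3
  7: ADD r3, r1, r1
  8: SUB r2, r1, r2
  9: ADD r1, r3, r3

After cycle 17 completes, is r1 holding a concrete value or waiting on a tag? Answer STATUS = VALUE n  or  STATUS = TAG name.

STATUS = VALUE 32

c1: issue ADD r3<-Add1 | r0:5,r1:2,r2:3,r3:Add1
c2: issue MUL r3<-Mul1 | r0:5,r1:2,r2:3,r3:Mul1
c3: issue ADD r3<-Add2 | r0:5,r1:2,r2:3,r3:Add2
c4: CDB Add1=9; issue SUB r1<-Add1 | r0:5,r1:Add1,r2:3,r3:Add2
c5: issue ADD r1<-Add3 | r0:5,r1:Add3,r2:3,r3:Add2
c6: CDB Add2=6; issue MUL r3<-Mul2 | r0:5,r1:Add3,r2:3,r3:Mul2
c7: stall | r0:5,r1:Add3,r2:3,r3:Mul2
c8: CDB Add3=8; stall | r0:5,r1:8,r2:3,r3:Mul2
c9: CDB Add1=3; stall | r0:5,r1:8,r2:3,r3:Mul2
c10: CDB Mul1=18; issue MUL r2<-Mul1 | r0:5,r1:8,r2:Mul1,r3:Mul2
c11: issue ADD r3<-Add1 | r0:5,r1:8,r2:Mul1,r3:Add1
c12: issue SUB r2<-Add2 | r0:5,r1:8,r2:Add2,r3:Add1
c13: CDB Mul2=24; issue ADD r1<-Add3 | r0:5,r1:Add3,r2:Add2,r3:Add1
c14: CDB Add1=16 | r0:5,r1:Add3,r2:Add2,r3:16
c15: - | r0:5,r1:Add3,r2:Add2,r3:16
c16: - | r0:5,r1:Add3,r2:Add2,r3:16
c17: CDB Add3=32 | r0:5,r1:32,r2:Add2,r3:16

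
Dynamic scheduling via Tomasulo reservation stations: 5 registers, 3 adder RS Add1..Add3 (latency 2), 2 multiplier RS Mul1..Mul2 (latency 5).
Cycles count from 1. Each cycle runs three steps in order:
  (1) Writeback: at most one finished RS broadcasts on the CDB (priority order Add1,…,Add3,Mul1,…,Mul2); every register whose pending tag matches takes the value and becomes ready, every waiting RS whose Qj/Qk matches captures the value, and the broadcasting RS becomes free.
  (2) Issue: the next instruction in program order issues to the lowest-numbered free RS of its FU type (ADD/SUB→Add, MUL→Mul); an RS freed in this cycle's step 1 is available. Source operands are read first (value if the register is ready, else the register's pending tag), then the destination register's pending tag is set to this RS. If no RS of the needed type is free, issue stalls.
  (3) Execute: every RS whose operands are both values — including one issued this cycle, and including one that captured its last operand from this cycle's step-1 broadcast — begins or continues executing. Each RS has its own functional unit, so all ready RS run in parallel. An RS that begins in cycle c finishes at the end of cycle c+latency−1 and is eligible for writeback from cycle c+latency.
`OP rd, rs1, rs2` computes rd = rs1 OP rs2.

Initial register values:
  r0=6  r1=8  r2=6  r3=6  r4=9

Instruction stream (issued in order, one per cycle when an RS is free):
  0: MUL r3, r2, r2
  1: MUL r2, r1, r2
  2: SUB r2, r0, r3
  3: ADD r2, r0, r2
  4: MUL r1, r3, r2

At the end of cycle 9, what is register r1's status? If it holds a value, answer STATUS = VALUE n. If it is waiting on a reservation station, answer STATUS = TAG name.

STATUS = TAG Mul1

c1: issue MUL r3<-Mul1 | r0:6,r1:8,r2:6,r3:Mul1,r4:9
c2: issue MUL r2<-Mul2 | r0:6,r1:8,r2:Mul2,r3:Mul1,r4:9
c3: issue SUB r2<-Add1 | r0:6,r1:8,r2:Add1,r3:Mul1,r4:9
c4: issue ADD r2<-Add2 | r0:6,r1:8,r2:Add2,r3:Mul1,r4:9
c5: stall | r0:6,r1:8,r2:Add2,r3:Mul1,r4:9
c6: CDB Mul1=36; issue MUL r1<-Mul1 | r0:6,r1:Mul1,r2:Add2,r3:36,r4:9
c7: CDB Mul2=48 | r0:6,r1:Mul1,r2:Add2,r3:36,r4:9
c8: CDB Add1=-30 | r0:6,r1:Mul1,r2:Add2,r3:36,r4:9
c9: - | r0:6,r1:Mul1,r2:Add2,r3:36,r4:9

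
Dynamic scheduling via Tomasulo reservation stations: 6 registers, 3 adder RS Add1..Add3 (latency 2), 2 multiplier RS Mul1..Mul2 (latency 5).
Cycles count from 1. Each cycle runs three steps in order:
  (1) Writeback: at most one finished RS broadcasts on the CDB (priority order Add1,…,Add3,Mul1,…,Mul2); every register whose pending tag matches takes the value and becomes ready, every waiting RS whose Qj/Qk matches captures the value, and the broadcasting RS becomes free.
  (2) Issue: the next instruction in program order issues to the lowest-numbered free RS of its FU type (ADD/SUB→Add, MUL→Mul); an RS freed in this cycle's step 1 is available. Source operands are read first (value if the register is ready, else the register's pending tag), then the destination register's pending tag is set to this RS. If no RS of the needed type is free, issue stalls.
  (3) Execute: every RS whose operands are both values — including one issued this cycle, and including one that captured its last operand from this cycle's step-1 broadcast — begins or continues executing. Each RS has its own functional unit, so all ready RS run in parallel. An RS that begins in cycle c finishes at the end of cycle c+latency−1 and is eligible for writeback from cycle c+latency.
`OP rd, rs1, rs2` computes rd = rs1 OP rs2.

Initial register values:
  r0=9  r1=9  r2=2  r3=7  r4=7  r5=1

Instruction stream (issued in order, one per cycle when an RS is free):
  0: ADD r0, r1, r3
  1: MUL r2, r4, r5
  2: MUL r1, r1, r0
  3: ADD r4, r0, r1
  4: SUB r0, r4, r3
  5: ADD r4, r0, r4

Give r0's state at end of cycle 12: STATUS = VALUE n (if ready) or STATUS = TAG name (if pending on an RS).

cycle 1: issue ADD r0<-Add1 // r0:Add1,r1:9,r2:2,r3:7,r4:7,r5:1
cycle 2: issue MUL r2<-Mul1 // r0:Add1,r1:9,r2:Mul1,r3:7,r4:7,r5:1
cycle 3: CDB Add1=16; issue MUL r1<-Mul2 // r0:16,r1:Mul2,r2:Mul1,r3:7,r4:7,r5:1
cycle 4: issue ADD r4<-Add1 // r0:16,r1:Mul2,r2:Mul1,r3:7,r4:Add1,r5:1
cycle 5: issue SUB r0<-Add2 // r0:Add2,r1:Mul2,r2:Mul1,r3:7,r4:Add1,r5:1
cycle 6: issue ADD r4<-Add3 // r0:Add2,r1:Mul2,r2:Mul1,r3:7,r4:Add3,r5:1
cycle 7: CDB Mul1=7 // r0:Add2,r1:Mul2,r2:7,r3:7,r4:Add3,r5:1
cycle 8: CDB Mul2=144 // r0:Add2,r1:144,r2:7,r3:7,r4:Add3,r5:1
cycle 9: - // r0:Add2,r1:144,r2:7,r3:7,r4:Add3,r5:1
cycle 10: CDB Add1=160 // r0:Add2,r1:144,r2:7,r3:7,r4:Add3,r5:1
cycle 11: - // r0:Add2,r1:144,r2:7,r3:7,r4:Add3,r5:1
cycle 12: CDB Add2=153 // r0:153,r1:144,r2:7,r3:7,r4:Add3,r5:1

STATUS = VALUE 153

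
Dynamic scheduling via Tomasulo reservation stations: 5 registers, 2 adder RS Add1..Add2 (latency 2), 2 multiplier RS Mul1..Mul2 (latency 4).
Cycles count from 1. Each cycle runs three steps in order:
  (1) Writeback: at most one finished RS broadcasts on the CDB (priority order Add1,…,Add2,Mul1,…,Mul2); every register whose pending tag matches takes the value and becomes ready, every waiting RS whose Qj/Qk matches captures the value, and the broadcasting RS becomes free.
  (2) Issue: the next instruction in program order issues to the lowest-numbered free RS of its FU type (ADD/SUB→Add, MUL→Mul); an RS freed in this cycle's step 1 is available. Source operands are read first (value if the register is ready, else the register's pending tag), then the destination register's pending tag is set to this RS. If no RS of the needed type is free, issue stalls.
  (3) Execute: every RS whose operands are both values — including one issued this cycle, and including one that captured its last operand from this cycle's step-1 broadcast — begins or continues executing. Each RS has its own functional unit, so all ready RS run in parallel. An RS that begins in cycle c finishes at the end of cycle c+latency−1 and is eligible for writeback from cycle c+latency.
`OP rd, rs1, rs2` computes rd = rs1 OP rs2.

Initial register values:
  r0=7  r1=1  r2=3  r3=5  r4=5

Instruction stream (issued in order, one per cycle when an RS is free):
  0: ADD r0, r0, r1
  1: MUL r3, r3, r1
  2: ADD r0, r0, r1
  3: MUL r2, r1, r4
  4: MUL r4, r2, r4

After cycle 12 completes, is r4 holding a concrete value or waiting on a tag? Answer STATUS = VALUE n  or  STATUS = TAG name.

STATUS = VALUE 25

cycle 1: issue ADD r0<-Add1 // r0:Add1,r1:1,r2:3,r3:5,r4:5
cycle 2: issue MUL r3<-Mul1 // r0:Add1,r1:1,r2:3,r3:Mul1,r4:5
cycle 3: CDB Add1=8; issue ADD r0<-Add1 // r0:Add1,r1:1,r2:3,r3:Mul1,r4:5
cycle 4: issue MUL r2<-Mul2 // r0:Add1,r1:1,r2:Mul2,r3:Mul1,r4:5
cycle 5: CDB Add1=9; stall // r0:9,r1:1,r2:Mul2,r3:Mul1,r4:5
cycle 6: CDB Mul1=5; issue MUL r4<-Mul1 // r0:9,r1:1,r2:Mul2,r3:5,r4:Mul1
cycle 7: - // r0:9,r1:1,r2:Mul2,r3:5,r4:Mul1
cycle 8: CDB Mul2=5 // r0:9,r1:1,r2:5,r3:5,r4:Mul1
cycle 9: - // r0:9,r1:1,r2:5,r3:5,r4:Mul1
cycle 10: - // r0:9,r1:1,r2:5,r3:5,r4:Mul1
cycle 11: - // r0:9,r1:1,r2:5,r3:5,r4:Mul1
cycle 12: CDB Mul1=25 // r0:9,r1:1,r2:5,r3:5,r4:25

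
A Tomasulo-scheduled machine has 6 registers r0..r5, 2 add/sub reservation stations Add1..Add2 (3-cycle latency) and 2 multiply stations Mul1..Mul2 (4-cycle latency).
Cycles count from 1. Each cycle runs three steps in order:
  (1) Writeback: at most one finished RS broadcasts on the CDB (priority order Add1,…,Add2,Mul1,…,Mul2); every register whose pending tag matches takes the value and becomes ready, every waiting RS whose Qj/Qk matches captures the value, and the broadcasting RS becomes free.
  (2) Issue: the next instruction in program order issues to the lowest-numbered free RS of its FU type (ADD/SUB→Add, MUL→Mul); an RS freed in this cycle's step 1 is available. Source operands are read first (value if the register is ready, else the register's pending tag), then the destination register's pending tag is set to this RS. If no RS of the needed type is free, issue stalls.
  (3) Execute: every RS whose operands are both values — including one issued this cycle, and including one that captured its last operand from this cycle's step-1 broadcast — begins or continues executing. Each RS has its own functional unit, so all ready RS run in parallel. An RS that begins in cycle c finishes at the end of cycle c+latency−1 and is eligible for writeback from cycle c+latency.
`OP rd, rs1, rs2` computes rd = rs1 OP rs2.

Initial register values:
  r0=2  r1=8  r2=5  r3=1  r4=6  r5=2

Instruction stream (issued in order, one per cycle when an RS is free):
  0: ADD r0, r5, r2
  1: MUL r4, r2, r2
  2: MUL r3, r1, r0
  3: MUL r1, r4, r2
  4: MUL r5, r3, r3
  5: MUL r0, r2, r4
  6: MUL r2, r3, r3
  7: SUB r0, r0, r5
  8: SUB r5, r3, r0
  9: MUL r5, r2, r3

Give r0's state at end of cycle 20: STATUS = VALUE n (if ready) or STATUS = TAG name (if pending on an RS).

c1: issue ADD r0<-Add1 | r0:Add1,r1:8,r2:5,r3:1,r4:6,r5:2
c2: issue MUL r4<-Mul1 | r0:Add1,r1:8,r2:5,r3:1,r4:Mul1,r5:2
c3: issue MUL r3<-Mul2 | r0:Add1,r1:8,r2:5,r3:Mul2,r4:Mul1,r5:2
c4: CDB Add1=7; stall | r0:7,r1:8,r2:5,r3:Mul2,r4:Mul1,r5:2
c5: stall | r0:7,r1:8,r2:5,r3:Mul2,r4:Mul1,r5:2
c6: CDB Mul1=25; issue MUL r1<-Mul1 | r0:7,r1:Mul1,r2:5,r3:Mul2,r4:25,r5:2
c7: stall | r0:7,r1:Mul1,r2:5,r3:Mul2,r4:25,r5:2
c8: CDB Mul2=56; issue MUL r5<-Mul2 | r0:7,r1:Mul1,r2:5,r3:56,r4:25,r5:Mul2
c9: stall | r0:7,r1:Mul1,r2:5,r3:56,r4:25,r5:Mul2
c10: CDB Mul1=125; issue MUL r0<-Mul1 | r0:Mul1,r1:125,r2:5,r3:56,r4:25,r5:Mul2
c11: stall | r0:Mul1,r1:125,r2:5,r3:56,r4:25,r5:Mul2
c12: CDB Mul2=3136; issue MUL r2<-Mul2 | r0:Mul1,r1:125,r2:Mul2,r3:56,r4:25,r5:3136
c13: issue SUB r0<-Add1 | r0:Add1,r1:125,r2:Mul2,r3:56,r4:25,r5:3136
c14: CDB Mul1=125; issue SUB r5<-Add2 | r0:Add1,r1:125,r2:Mul2,r3:56,r4:25,r5:Add2
c15: issue MUL r5<-Mul1 | r0:Add1,r1:125,r2:Mul2,r3:56,r4:25,r5:Mul1
c16: CDB Mul2=3136 | r0:Add1,r1:125,r2:3136,r3:56,r4:25,r5:Mul1
c17: CDB Add1=-3011 | r0:-3011,r1:125,r2:3136,r3:56,r4:25,r5:Mul1
c18: - | r0:-3011,r1:125,r2:3136,r3:56,r4:25,r5:Mul1
c19: - | r0:-3011,r1:125,r2:3136,r3:56,r4:25,r5:Mul1
c20: CDB Add2=3067 | r0:-3011,r1:125,r2:3136,r3:56,r4:25,r5:Mul1

STATUS = VALUE -3011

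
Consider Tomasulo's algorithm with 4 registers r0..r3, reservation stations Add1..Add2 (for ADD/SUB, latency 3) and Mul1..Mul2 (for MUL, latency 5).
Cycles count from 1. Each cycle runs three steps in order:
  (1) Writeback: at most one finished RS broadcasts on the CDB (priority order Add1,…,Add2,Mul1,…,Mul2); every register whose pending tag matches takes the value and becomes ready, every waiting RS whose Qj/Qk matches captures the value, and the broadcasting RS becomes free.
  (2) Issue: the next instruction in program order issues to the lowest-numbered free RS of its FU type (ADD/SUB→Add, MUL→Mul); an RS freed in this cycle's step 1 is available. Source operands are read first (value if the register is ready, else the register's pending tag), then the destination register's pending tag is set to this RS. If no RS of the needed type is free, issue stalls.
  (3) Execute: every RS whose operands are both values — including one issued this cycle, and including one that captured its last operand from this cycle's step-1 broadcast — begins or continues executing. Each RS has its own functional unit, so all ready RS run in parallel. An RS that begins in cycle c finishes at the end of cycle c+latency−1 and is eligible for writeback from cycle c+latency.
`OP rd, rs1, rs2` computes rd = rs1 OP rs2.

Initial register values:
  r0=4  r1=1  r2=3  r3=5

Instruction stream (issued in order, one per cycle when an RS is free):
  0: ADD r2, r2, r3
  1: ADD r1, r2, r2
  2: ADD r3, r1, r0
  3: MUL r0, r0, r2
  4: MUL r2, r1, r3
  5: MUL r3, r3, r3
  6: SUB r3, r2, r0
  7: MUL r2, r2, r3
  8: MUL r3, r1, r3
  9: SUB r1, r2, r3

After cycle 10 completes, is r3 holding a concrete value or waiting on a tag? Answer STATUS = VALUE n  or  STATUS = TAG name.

STATUS = VALUE 20

c1: issue ADD r2<-Add1 | r0:4,r1:1,r2:Add1,r3:5
c2: issue ADD r1<-Add2 | r0:4,r1:Add2,r2:Add1,r3:5
c3: stall | r0:4,r1:Add2,r2:Add1,r3:5
c4: CDB Add1=8; issue ADD r3<-Add1 | r0:4,r1:Add2,r2:8,r3:Add1
c5: issue MUL r0<-Mul1 | r0:Mul1,r1:Add2,r2:8,r3:Add1
c6: issue MUL r2<-Mul2 | r0:Mul1,r1:Add2,r2:Mul2,r3:Add1
c7: CDB Add2=16; stall | r0:Mul1,r1:16,r2:Mul2,r3:Add1
c8: stall | r0:Mul1,r1:16,r2:Mul2,r3:Add1
c9: stall | r0:Mul1,r1:16,r2:Mul2,r3:Add1
c10: CDB Add1=20; stall | r0:Mul1,r1:16,r2:Mul2,r3:20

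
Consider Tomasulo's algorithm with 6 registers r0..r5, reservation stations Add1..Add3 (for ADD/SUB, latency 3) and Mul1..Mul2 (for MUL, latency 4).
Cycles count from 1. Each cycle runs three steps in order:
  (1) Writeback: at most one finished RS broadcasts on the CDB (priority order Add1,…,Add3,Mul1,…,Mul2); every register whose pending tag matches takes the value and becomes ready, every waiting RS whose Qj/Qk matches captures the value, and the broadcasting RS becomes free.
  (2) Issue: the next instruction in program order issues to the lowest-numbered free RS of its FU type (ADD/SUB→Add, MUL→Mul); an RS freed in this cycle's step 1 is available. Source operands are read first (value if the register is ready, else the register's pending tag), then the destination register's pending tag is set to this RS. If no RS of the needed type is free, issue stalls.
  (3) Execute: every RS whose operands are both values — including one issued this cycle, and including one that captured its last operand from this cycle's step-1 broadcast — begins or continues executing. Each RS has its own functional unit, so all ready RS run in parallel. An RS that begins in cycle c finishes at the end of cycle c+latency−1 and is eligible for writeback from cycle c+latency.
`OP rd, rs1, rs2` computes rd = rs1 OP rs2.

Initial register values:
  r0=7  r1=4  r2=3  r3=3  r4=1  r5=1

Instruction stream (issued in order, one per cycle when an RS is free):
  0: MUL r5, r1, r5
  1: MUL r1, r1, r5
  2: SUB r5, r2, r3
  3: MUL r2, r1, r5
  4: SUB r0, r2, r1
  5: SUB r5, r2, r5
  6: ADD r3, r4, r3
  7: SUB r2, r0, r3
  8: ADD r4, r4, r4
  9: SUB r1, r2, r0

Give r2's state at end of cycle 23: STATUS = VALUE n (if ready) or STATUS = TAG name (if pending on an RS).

STATUS = VALUE -20

c1: issue MUL r5<-Mul1 | r0:7,r1:4,r2:3,r3:3,r4:1,r5:Mul1
c2: issue MUL r1<-Mul2 | r0:7,r1:Mul2,r2:3,r3:3,r4:1,r5:Mul1
c3: issue SUB r5<-Add1 | r0:7,r1:Mul2,r2:3,r3:3,r4:1,r5:Add1
c4: stall | r0:7,r1:Mul2,r2:3,r3:3,r4:1,r5:Add1
c5: CDB Mul1=4; issue MUL r2<-Mul1 | r0:7,r1:Mul2,r2:Mul1,r3:3,r4:1,r5:Add1
c6: CDB Add1=0; issue SUB r0<-Add1 | r0:Add1,r1:Mul2,r2:Mul1,r3:3,r4:1,r5:0
c7: issue SUB r5<-Add2 | r0:Add1,r1:Mul2,r2:Mul1,r3:3,r4:1,r5:Add2
c8: issue ADD r3<-Add3 | r0:Add1,r1:Mul2,r2:Mul1,r3:Add3,r4:1,r5:Add2
c9: CDB Mul2=16; stall | r0:Add1,r1:16,r2:Mul1,r3:Add3,r4:1,r5:Add2
c10: stall | r0:Add1,r1:16,r2:Mul1,r3:Add3,r4:1,r5:Add2
c11: CDB Add3=4; issue SUB r2<-Add3 | r0:Add1,r1:16,r2:Add3,r3:4,r4:1,r5:Add2
c12: stall | r0:Add1,r1:16,r2:Add3,r3:4,r4:1,r5:Add2
c13: CDB Mul1=0; stall | r0:Add1,r1:16,r2:Add3,r3:4,r4:1,r5:Add2
c14: stall | r0:Add1,r1:16,r2:Add3,r3:4,r4:1,r5:Add2
c15: stall | r0:Add1,r1:16,r2:Add3,r3:4,r4:1,r5:Add2
c16: CDB Add1=-16; issue ADD r4<-Add1 | r0:-16,r1:16,r2:Add3,r3:4,r4:Add1,r5:Add2
c17: CDB Add2=0; issue SUB r1<-Add2 | r0:-16,r1:Add2,r2:Add3,r3:4,r4:Add1,r5:0
c18: - | r0:-16,r1:Add2,r2:Add3,r3:4,r4:Add1,r5:0
c19: CDB Add1=2 | r0:-16,r1:Add2,r2:Add3,r3:4,r4:2,r5:0
c20: CDB Add3=-20 | r0:-16,r1:Add2,r2:-20,r3:4,r4:2,r5:0
c21: - | r0:-16,r1:Add2,r2:-20,r3:4,r4:2,r5:0
c22: - | r0:-16,r1:Add2,r2:-20,r3:4,r4:2,r5:0
c23: CDB Add2=-4 | r0:-16,r1:-4,r2:-20,r3:4,r4:2,r5:0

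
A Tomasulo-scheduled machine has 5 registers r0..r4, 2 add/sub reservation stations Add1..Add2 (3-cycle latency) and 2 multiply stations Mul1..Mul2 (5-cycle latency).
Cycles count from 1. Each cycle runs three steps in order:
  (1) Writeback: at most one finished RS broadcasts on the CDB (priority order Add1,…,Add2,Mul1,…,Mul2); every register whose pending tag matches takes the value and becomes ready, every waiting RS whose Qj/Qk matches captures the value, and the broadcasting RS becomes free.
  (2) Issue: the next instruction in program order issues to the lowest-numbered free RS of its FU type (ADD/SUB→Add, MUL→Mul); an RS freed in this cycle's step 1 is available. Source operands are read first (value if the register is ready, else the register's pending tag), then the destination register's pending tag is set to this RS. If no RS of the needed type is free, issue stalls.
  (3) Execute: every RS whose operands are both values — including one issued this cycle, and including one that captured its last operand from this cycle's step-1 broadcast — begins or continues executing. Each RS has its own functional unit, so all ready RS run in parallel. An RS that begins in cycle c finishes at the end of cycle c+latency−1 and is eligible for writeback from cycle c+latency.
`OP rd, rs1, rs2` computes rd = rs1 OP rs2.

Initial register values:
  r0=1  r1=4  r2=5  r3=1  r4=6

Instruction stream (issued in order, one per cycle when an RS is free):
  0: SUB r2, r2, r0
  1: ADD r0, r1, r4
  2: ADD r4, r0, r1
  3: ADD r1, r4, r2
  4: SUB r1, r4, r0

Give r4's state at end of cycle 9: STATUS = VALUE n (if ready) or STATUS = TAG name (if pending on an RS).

STATUS = VALUE 14

  c1: issue SUB r2<-Add1  regs: r0:1,r1:4,r2:Add1,r3:1,r4:6
  c2: issue ADD r0<-Add2  regs: r0:Add2,r1:4,r2:Add1,r3:1,r4:6
  c3: stall  regs: r0:Add2,r1:4,r2:Add1,r3:1,r4:6
  c4: CDB Add1=4; issue ADD r4<-Add1  regs: r0:Add2,r1:4,r2:4,r3:1,r4:Add1
  c5: CDB Add2=10; issue ADD r1<-Add2  regs: r0:10,r1:Add2,r2:4,r3:1,r4:Add1
  c6: stall  regs: r0:10,r1:Add2,r2:4,r3:1,r4:Add1
  c7: stall  regs: r0:10,r1:Add2,r2:4,r3:1,r4:Add1
  c8: CDB Add1=14; issue SUB r1<-Add1  regs: r0:10,r1:Add1,r2:4,r3:1,r4:14
  c9: -  regs: r0:10,r1:Add1,r2:4,r3:1,r4:14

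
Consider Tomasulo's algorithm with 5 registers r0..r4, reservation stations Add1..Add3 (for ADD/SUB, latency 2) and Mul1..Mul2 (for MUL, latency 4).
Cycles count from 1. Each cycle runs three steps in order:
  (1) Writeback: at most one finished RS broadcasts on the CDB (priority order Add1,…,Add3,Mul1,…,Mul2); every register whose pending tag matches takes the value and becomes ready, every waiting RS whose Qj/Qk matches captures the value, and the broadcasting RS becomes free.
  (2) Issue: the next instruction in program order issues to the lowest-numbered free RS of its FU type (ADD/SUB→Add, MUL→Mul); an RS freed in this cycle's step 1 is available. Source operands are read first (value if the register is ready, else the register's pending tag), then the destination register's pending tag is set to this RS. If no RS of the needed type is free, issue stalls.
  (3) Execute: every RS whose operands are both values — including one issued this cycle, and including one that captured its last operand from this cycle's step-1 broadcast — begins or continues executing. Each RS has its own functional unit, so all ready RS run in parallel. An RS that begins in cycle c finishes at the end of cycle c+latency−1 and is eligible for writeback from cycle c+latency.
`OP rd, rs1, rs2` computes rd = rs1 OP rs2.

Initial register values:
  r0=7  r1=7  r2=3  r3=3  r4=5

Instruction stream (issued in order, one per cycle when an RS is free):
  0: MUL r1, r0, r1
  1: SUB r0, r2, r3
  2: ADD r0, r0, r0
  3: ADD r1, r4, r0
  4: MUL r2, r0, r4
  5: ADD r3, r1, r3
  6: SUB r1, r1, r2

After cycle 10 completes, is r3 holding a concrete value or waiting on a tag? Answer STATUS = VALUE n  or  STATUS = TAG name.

STATUS = VALUE 8

cycle 1: issue MUL r1<-Mul1 // r0:7,r1:Mul1,r2:3,r3:3,r4:5
cycle 2: issue SUB r0<-Add1 // r0:Add1,r1:Mul1,r2:3,r3:3,r4:5
cycle 3: issue ADD r0<-Add2 // r0:Add2,r1:Mul1,r2:3,r3:3,r4:5
cycle 4: CDB Add1=0; issue ADD r1<-Add1 // r0:Add2,r1:Add1,r2:3,r3:3,r4:5
cycle 5: CDB Mul1=49; issue MUL r2<-Mul1 // r0:Add2,r1:Add1,r2:Mul1,r3:3,r4:5
cycle 6: CDB Add2=0; issue ADD r3<-Add2 // r0:0,r1:Add1,r2:Mul1,r3:Add2,r4:5
cycle 7: issue SUB r1<-Add3 // r0:0,r1:Add3,r2:Mul1,r3:Add2,r4:5
cycle 8: CDB Add1=5 // r0:0,r1:Add3,r2:Mul1,r3:Add2,r4:5
cycle 9: - // r0:0,r1:Add3,r2:Mul1,r3:Add2,r4:5
cycle 10: CDB Add2=8 // r0:0,r1:Add3,r2:Mul1,r3:8,r4:5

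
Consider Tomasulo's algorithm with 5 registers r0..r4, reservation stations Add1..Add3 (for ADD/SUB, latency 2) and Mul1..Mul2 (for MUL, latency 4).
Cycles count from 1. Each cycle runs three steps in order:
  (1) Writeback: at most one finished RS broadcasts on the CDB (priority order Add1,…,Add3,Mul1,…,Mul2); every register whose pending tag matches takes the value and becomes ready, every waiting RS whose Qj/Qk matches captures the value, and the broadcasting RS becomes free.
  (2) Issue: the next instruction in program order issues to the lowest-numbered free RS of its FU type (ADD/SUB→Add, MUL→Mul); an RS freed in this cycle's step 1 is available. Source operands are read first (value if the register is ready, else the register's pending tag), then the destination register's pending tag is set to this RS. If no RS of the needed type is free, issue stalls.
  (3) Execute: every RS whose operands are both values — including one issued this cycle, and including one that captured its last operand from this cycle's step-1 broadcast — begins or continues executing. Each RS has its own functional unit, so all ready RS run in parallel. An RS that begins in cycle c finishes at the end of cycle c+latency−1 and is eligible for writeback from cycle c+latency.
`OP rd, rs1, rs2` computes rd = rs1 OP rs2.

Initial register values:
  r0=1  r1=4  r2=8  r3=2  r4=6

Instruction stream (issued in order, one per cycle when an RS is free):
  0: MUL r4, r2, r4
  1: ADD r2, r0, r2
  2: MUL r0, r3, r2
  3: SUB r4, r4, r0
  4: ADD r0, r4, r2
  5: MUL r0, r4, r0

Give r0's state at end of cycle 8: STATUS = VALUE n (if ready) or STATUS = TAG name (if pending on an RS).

  c1: issue MUL r4<-Mul1  regs: r0:1,r1:4,r2:8,r3:2,r4:Mul1
  c2: issue ADD r2<-Add1  regs: r0:1,r1:4,r2:Add1,r3:2,r4:Mul1
  c3: issue MUL r0<-Mul2  regs: r0:Mul2,r1:4,r2:Add1,r3:2,r4:Mul1
  c4: CDB Add1=9; issue SUB r4<-Add1  regs: r0:Mul2,r1:4,r2:9,r3:2,r4:Add1
  c5: CDB Mul1=48; issue ADD r0<-Add2  regs: r0:Add2,r1:4,r2:9,r3:2,r4:Add1
  c6: issue MUL r0<-Mul1  regs: r0:Mul1,r1:4,r2:9,r3:2,r4:Add1
  c7: -  regs: r0:Mul1,r1:4,r2:9,r3:2,r4:Add1
  c8: CDB Mul2=18  regs: r0:Mul1,r1:4,r2:9,r3:2,r4:Add1

STATUS = TAG Mul1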